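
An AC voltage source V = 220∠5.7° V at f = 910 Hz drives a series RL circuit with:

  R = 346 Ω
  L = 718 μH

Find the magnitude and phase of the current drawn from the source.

Step 1 — Angular frequency: ω = 2π·f = 2π·910 = 5718 rad/s.
Step 2 — Component impedances:
  R: Z = R = 346 Ω
  L: Z = jωL = j·5718·0.000718 = 0 + j4.105 Ω
Step 3 — Series combination: Z_total = R + L = 346 + j4.105 Ω = 346∠0.7° Ω.
Step 4 — Source phasor: V = 220∠5.7° V = 218.9 + j21.85 V.
Step 5 — Ohm's law: I = V / Z_total = (218.9 + j21.85) / (346 + j4.105) = 0.6334 + j0.05564 A.
Step 6 — Convert to polar: |I| = 0.6358 A, ∠I = 5.0°.

I = 0.6358∠5.0° A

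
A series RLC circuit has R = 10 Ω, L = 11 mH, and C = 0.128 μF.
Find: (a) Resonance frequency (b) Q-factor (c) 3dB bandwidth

Step 1 — Resonance: ω₀ = 1/√(LC) = 1/√(0.011·1.28e-07) = 2.665e+04 rad/s.
Step 2 — f₀ = ω₀/(2π) = 4241 Hz.
Step 3 — Series Q: Q = ω₀L/R = 2.665e+04·0.011/10 = 29.32.
Step 4 — Bandwidth: Δω = ω₀/Q = 909.1 rad/s; BW = Δω/(2π) = 144.7 Hz.

(a) f₀ = 4241 Hz  (b) Q = 29.32  (c) BW = 144.7 Hz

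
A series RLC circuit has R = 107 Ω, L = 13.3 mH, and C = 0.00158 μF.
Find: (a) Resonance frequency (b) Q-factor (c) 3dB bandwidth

Step 1 — Resonance condition Im(Z)=0 gives ω₀ = 1/√(LC).
Step 2 — ω₀ = 1/√(0.0133·1.58e-09) = 2.181e+05 rad/s.
Step 3 — f₀ = ω₀/(2π) = 3.472e+04 Hz.
Step 4 — Series Q: Q = ω₀L/R = 2.181e+05·0.0133/107 = 27.12.
Step 5 — 3dB bandwidth: Δω = ω₀/Q = 8045 rad/s; BW = Δω/(2π) = 1280 Hz.

(a) f₀ = 3.472e+04 Hz  (b) Q = 27.12  (c) BW = 1280 Hz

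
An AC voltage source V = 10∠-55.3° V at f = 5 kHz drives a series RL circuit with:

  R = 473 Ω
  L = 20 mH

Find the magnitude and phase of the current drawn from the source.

Step 1 — Angular frequency: ω = 2π·f = 2π·5000 = 3.142e+04 rad/s.
Step 2 — Component impedances:
  R: Z = R = 473 Ω
  L: Z = jωL = j·3.142e+04·0.02 = 0 + j628.3 Ω
Step 3 — Series combination: Z_total = R + L = 473 + j628.3 Ω = 786.5∠53.0° Ω.
Step 4 — Source phasor: V = 10∠-55.3° V = 5.693 - j8.221 V.
Step 5 — Ohm's law: I = V / Z_total = (5.693 - j8.221) / (473 + j628.3) = -0.003998 - j0.01207 A.
Step 6 — Convert to polar: |I| = 0.01272 A, ∠I = -108.3°.

I = 0.01272∠-108.3° A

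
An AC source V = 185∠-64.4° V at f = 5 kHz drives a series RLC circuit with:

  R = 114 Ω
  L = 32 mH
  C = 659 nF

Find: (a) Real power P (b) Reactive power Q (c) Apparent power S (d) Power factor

Step 1 — Angular frequency: ω = 2π·f = 2π·5000 = 3.142e+04 rad/s.
Step 2 — Component impedances:
  R: Z = R = 114 Ω
  L: Z = jωL = j·3.142e+04·0.032 = 0 + j1005 Ω
  C: Z = 1/(jωC) = -j/(ω·C) = 0 - j48.3 Ω
Step 3 — Series combination: Z_total = R + L + C = 114 + j957 Ω = 963.8∠83.2° Ω.
Step 4 — Source phasor: V = 185∠-64.4° V = 79.94 - j166.8 V.
Step 5 — Current: I = V / Z = -0.1621 - j0.1028 A = 0.192∠-147.6° A.
Step 6 — Complex power: S = V·I* = 4.2 + j35.26 VA.
Step 7 — Real power: P = Re(S) = 4.2 W.
Step 8 — Reactive power: Q = Im(S) = 35.26 VAR.
Step 9 — Apparent power: |S| = 35.51 VA.
Step 10 — Power factor: PF = P/|S| = 0.1183 (lagging).

(a) P = 4.2 W  (b) Q = 35.26 VAR  (c) S = 35.51 VA  (d) PF = 0.1183 (lagging)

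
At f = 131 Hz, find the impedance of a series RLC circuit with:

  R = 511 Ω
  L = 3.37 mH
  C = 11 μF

Step 1 — Angular frequency: ω = 2π·f = 2π·131 = 823.1 rad/s.
Step 2 — Component impedances:
  R: Z = R = 511 Ω
  L: Z = jωL = j·823.1·0.00337 = 0 + j2.774 Ω
  C: Z = 1/(jωC) = -j/(ω·C) = 0 - j110.4 Ω
Step 3 — Series combination: Z_total = R + L + C = 511 - j107.7 Ω = 522.2∠-11.9° Ω.

Z = 511 - j107.7 Ω = 522.2∠-11.9° Ω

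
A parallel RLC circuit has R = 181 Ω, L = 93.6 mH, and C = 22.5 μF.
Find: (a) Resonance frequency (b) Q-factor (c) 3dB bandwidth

Step 1 — Resonance: ω₀ = 1/√(LC) = 1/√(0.0936·2.25e-05) = 689.1 rad/s.
Step 2 — f₀ = ω₀/(2π) = 109.7 Hz.
Step 3 — Parallel Q: Q = R/(ω₀L) = 181/(689.1·0.0936) = 2.806.
Step 4 — Bandwidth: Δω = ω₀/Q = 245.5 rad/s; BW = Δω/(2π) = 39.08 Hz.

(a) f₀ = 109.7 Hz  (b) Q = 2.806  (c) BW = 39.08 Hz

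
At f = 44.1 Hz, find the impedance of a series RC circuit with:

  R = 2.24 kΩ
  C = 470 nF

Step 1 — Angular frequency: ω = 2π·f = 2π·44.1 = 277.1 rad/s.
Step 2 — Component impedances:
  R: Z = R = 2240 Ω
  C: Z = 1/(jωC) = -j/(ω·C) = 0 - j7679 Ω
Step 3 — Series combination: Z_total = R + C = 2240 - j7679 Ω = 7999∠-73.7° Ω.

Z = 2240 - j7679 Ω = 7999∠-73.7° Ω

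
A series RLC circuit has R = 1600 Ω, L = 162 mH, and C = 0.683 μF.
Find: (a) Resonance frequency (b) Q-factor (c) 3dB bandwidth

Step 1 — Resonance condition Im(Z)=0 gives ω₀ = 1/√(LC).
Step 2 — ω₀ = 1/√(0.162·6.83e-07) = 3006 rad/s.
Step 3 — f₀ = ω₀/(2π) = 478.5 Hz.
Step 4 — Series Q: Q = ω₀L/R = 3006·0.162/1600 = 0.3044.
Step 5 — 3dB bandwidth: Δω = ω₀/Q = 9877 rad/s; BW = Δω/(2π) = 1572 Hz.

(a) f₀ = 478.5 Hz  (b) Q = 0.3044  (c) BW = 1572 Hz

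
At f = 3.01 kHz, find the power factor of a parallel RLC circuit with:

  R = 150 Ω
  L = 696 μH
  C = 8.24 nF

Step 1 — Angular frequency: ω = 2π·f = 2π·3010 = 1.891e+04 rad/s.
Step 2 — Component impedances:
  R: Z = R = 150 Ω
  L: Z = jωL = j·1.891e+04·0.000696 = 0 + j13.16 Ω
  C: Z = 1/(jωC) = -j/(ω·C) = 0 - j6417 Ω
Step 3 — Parallel combination: 1/Z_total = 1/R + 1/L + 1/C; Z_total = 1.151 + j13.09 Ω = 13.14∠85.0° Ω.
Step 4 — Power factor: PF = cos(φ) = Re(Z)/|Z| = 1.151/13.14 = 0.0876.
Step 5 — Type: Im(Z) = 13.09 ⇒ lagging (phase φ = 85.0°).

PF = 0.0876 (lagging, φ = 85.0°)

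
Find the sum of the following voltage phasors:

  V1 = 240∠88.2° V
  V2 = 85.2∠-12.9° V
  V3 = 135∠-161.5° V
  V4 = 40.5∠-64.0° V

Step 1 — Convert each phasor to rectangular form:
  V1 = 240·(cos(88.2°) + j·sin(88.2°)) = 7.539 + j239.9 V
  V2 = 85.2·(cos(-12.9°) + j·sin(-12.9°)) = 83.05 - j19.02 V
  V3 = 135·(cos(-161.5°) + j·sin(-161.5°)) = -128 - j42.84 V
  V4 = 40.5·(cos(-64.0°) + j·sin(-64.0°)) = 17.75 - j36.4 V
Step 2 — Sum components: V_total = -19.68 + j141.6 V.
Step 3 — Convert to polar: |V_total| = 143 V, ∠V_total = 97.9°.

V_total = 143∠97.9° V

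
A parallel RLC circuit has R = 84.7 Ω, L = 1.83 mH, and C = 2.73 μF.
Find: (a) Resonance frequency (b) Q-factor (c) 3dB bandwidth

Step 1 — Resonance: ω₀ = 1/√(LC) = 1/√(0.00183·2.73e-06) = 1.415e+04 rad/s.
Step 2 — f₀ = ω₀/(2π) = 2252 Hz.
Step 3 — Parallel Q: Q = R/(ω₀L) = 84.7/(1.415e+04·0.00183) = 3.271.
Step 4 — Bandwidth: Δω = ω₀/Q = 4325 rad/s; BW = Δω/(2π) = 688.3 Hz.

(a) f₀ = 2252 Hz  (b) Q = 3.271  (c) BW = 688.3 Hz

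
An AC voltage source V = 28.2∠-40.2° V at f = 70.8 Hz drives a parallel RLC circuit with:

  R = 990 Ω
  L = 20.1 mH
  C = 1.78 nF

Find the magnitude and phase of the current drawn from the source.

Step 1 — Angular frequency: ω = 2π·f = 2π·70.8 = 444.8 rad/s.
Step 2 — Component impedances:
  R: Z = R = 990 Ω
  L: Z = jωL = j·444.8·0.0201 = 0 + j8.941 Ω
  C: Z = 1/(jωC) = -j/(ω·C) = 0 - j1.263e+06 Ω
Step 3 — Parallel combination: 1/Z_total = 1/R + 1/L + 1/C; Z_total = 0.08075 + j8.941 Ω = 8.941∠89.5° Ω.
Step 4 — Source phasor: V = 28.2∠-40.2° V = 21.54 - j18.2 V.
Step 5 — Ohm's law: I = V / Z_total = (21.54 - j18.2) / (0.08075 + j8.941) = -2.014 - j2.427 A.
Step 6 — Convert to polar: |I| = 3.154 A, ∠I = -129.7°.

I = 3.154∠-129.7° A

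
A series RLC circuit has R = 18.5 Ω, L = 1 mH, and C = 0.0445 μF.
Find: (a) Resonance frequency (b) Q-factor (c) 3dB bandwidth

Step 1 — Resonance: ω₀ = 1/√(LC) = 1/√(0.001·4.45e-08) = 1.499e+05 rad/s.
Step 2 — f₀ = ω₀/(2π) = 2.386e+04 Hz.
Step 3 — Series Q: Q = ω₀L/R = 1.499e+05·0.001/18.5 = 8.103.
Step 4 — Bandwidth: Δω = ω₀/Q = 1.85e+04 rad/s; BW = Δω/(2π) = 2944 Hz.

(a) f₀ = 2.386e+04 Hz  (b) Q = 8.103  (c) BW = 2944 Hz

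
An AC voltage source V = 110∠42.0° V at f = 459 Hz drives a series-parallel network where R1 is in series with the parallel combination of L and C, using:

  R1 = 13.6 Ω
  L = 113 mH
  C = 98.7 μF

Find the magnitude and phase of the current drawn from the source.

Step 1 — Angular frequency: ω = 2π·f = 2π·459 = 2884 rad/s.
Step 2 — Component impedances:
  R1: Z = R = 13.6 Ω
  L: Z = jωL = j·2884·0.113 = 0 + j325.9 Ω
  C: Z = 1/(jωC) = -j/(ω·C) = 0 - j3.513 Ω
Step 3 — Parallel branch: L || C = 1/(1/L + 1/C) = 0 - j3.551 Ω.
Step 4 — Series with R1: Z_total = R1 + (L || C) = 13.6 - j3.551 Ω = 14.06∠-14.6° Ω.
Step 5 — Source phasor: V = 110∠42.0° V = 81.75 + j73.6 V.
Step 6 — Ohm's law: I = V / Z_total = (81.75 + j73.6) / (13.6 - j3.551) = 4.304 + j6.536 A.
Step 7 — Convert to polar: |I| = 7.826 A, ∠I = 56.6°.

I = 7.826∠56.6° A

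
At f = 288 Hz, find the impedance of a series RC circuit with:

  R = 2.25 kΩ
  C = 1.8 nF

Step 1 — Angular frequency: ω = 2π·f = 2π·288 = 1810 rad/s.
Step 2 — Component impedances:
  R: Z = R = 2250 Ω
  C: Z = 1/(jωC) = -j/(ω·C) = 0 - j3.07e+05 Ω
Step 3 — Series combination: Z_total = R + C = 2250 - j3.07e+05 Ω = 3.07e+05∠-89.6° Ω.

Z = 2250 - j3.07e+05 Ω = 3.07e+05∠-89.6° Ω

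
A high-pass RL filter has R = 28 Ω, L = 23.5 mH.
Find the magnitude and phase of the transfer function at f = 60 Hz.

Step 1 — Angular frequency: ω = 2π·60 = 377 rad/s.
Step 2 — Transfer function: H(jω) = jωL/(R + jωL).
Step 3 — Numerator jωL = j·8.859; denominator R + jωL = 28 + j8.859.
Step 4 — H = 0.091 + j0.2876.
Step 5 — Magnitude: |H| = 0.3017 (-10.4 dB); phase: φ = 72.4°.

|H| = 0.3017 (-10.4 dB), φ = 72.4°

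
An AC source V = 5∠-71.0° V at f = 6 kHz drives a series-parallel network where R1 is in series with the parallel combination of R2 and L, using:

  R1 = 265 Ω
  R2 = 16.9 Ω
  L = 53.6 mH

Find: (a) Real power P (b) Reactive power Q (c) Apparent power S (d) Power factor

Step 1 — Angular frequency: ω = 2π·f = 2π·6000 = 3.77e+04 rad/s.
Step 2 — Component impedances:
  R1: Z = R = 265 Ω
  R2: Z = R = 16.9 Ω
  L: Z = jωL = j·3.77e+04·0.0536 = 0 + j2021 Ω
Step 3 — Parallel branch: R2 || L = 1/(1/R2 + 1/L) = 16.9 + j0.1413 Ω.
Step 4 — Series with R1: Z_total = R1 + (R2 || L) = 281.9 + j0.1413 Ω = 281.9∠0.0° Ω.
Step 5 — Source phasor: V = 5∠-71.0° V = 1.628 - j4.728 V.
Step 6 — Current: I = V / Z = 0.005766 - j0.01677 A = 0.01774∠-71.0° A.
Step 7 — Complex power: S = V·I* = 0.08868 + j4.446e-05 VA.
Step 8 — Real power: P = Re(S) = 0.08868 W.
Step 9 — Reactive power: Q = Im(S) = 4.446e-05 VAR.
Step 10 — Apparent power: |S| = 0.08868 VA.
Step 11 — Power factor: PF = P/|S| = 1 (lagging).

(a) P = 0.08868 W  (b) Q = 4.446e-05 VAR  (c) S = 0.08868 VA  (d) PF = 1 (lagging)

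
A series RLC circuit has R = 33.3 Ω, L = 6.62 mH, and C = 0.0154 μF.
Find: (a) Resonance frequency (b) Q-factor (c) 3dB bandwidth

Step 1 — Resonance: ω₀ = 1/√(LC) = 1/√(0.00662·1.54e-08) = 9.904e+04 rad/s.
Step 2 — f₀ = ω₀/(2π) = 1.576e+04 Hz.
Step 3 — Series Q: Q = ω₀L/R = 9.904e+04·0.00662/33.3 = 19.69.
Step 4 — Bandwidth: Δω = ω₀/Q = 5030 rad/s; BW = Δω/(2π) = 800.6 Hz.

(a) f₀ = 1.576e+04 Hz  (b) Q = 19.69  (c) BW = 800.6 Hz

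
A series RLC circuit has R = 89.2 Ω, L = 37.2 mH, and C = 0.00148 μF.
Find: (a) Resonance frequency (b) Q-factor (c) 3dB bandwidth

Step 1 — Resonance condition Im(Z)=0 gives ω₀ = 1/√(LC).
Step 2 — ω₀ = 1/√(0.0372·1.48e-09) = 1.348e+05 rad/s.
Step 3 — f₀ = ω₀/(2π) = 2.145e+04 Hz.
Step 4 — Series Q: Q = ω₀L/R = 1.348e+05·0.0372/89.2 = 56.21.
Step 5 — 3dB bandwidth: Δω = ω₀/Q = 2398 rad/s; BW = Δω/(2π) = 381.6 Hz.

(a) f₀ = 2.145e+04 Hz  (b) Q = 56.21  (c) BW = 381.6 Hz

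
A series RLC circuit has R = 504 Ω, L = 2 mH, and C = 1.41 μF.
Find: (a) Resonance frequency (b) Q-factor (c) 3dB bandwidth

Step 1 — Resonance: ω₀ = 1/√(LC) = 1/√(0.002·1.41e-06) = 1.883e+04 rad/s.
Step 2 — f₀ = ω₀/(2π) = 2997 Hz.
Step 3 — Series Q: Q = ω₀L/R = 1.883e+04·0.002/504 = 0.07473.
Step 4 — Bandwidth: Δω = ω₀/Q = 2.52e+05 rad/s; BW = Δω/(2π) = 4.011e+04 Hz.

(a) f₀ = 2997 Hz  (b) Q = 0.07473  (c) BW = 4.011e+04 Hz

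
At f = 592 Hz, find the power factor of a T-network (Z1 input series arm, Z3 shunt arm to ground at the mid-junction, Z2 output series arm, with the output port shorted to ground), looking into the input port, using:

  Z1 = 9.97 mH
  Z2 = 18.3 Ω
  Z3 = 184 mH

Step 1 — Angular frequency: ω = 2π·f = 2π·592 = 3720 rad/s.
Step 2 — Component impedances:
  Z1: Z = jωL = j·3720·0.00997 = 0 + j37.08 Ω
  Z2: Z = R = 18.3 Ω
  Z3: Z = jωL = j·3720·0.184 = 0 + j684.4 Ω
Step 3 — With the output port shorted to ground, the output series arm Z2 runs from the junction to ground; the shunt arm Z3 also runs from the junction to ground. They appear in parallel: Z3 || Z2 = 18.29 + j0.489 Ω.
Step 4 — Series with input arm Z1: Z_in = Z1 + (Z3 || Z2) = 18.29 + j37.57 Ω = 41.79∠64.0° Ω.
Step 5 — Power factor: PF = cos(φ) = Re(Z)/|Z| = 18.287/41.788 = 0.4376.
Step 6 — Type: Im(Z) = 37.57 ⇒ lagging (phase φ = 64.0°).

PF = 0.4376 (lagging, φ = 64.0°)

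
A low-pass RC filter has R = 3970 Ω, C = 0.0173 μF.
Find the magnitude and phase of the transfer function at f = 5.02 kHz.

Step 1 — Angular frequency: ω = 2π·5020 = 3.154e+04 rad/s.
Step 2 — Transfer function: H(jω) = 1/(1 + jωRC).
Step 3 — Denominator: 1 + jωRC = 1 + j·3.154e+04·3970·1.73e-08 = 1 + j2.166.
Step 4 — H = 0.1757 - j0.3805.
Step 5 — Magnitude: |H| = 0.4191 (-7.6 dB); phase: φ = -65.2°.

|H| = 0.4191 (-7.6 dB), φ = -65.2°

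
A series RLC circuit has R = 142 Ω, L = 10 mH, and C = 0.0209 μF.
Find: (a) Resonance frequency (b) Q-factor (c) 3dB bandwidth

Step 1 — Resonance condition Im(Z)=0 gives ω₀ = 1/√(LC).
Step 2 — ω₀ = 1/√(0.01·2.09e-08) = 6.917e+04 rad/s.
Step 3 — f₀ = ω₀/(2π) = 1.101e+04 Hz.
Step 4 — Series Q: Q = ω₀L/R = 6.917e+04·0.01/142 = 4.871.
Step 5 — 3dB bandwidth: Δω = ω₀/Q = 1.42e+04 rad/s; BW = Δω/(2π) = 2260 Hz.

(a) f₀ = 1.101e+04 Hz  (b) Q = 4.871  (c) BW = 2260 Hz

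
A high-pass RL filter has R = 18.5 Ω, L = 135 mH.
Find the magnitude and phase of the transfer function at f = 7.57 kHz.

Step 1 — Angular frequency: ω = 2π·7570 = 4.756e+04 rad/s.
Step 2 — Transfer function: H(jω) = jωL/(R + jωL).
Step 3 — Numerator jωL = j·6421; denominator R + jωL = 18.5 + j6421.
Step 4 — H = 1 + j0.002881.
Step 5 — Magnitude: |H| = 1 (-0.0 dB); phase: φ = 0.2°.

|H| = 1 (-0.0 dB), φ = 0.2°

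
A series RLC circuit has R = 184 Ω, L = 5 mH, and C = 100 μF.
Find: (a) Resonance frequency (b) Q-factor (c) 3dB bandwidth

Step 1 — Resonance: ω₀ = 1/√(LC) = 1/√(0.005·0.0001) = 1414 rad/s.
Step 2 — f₀ = ω₀/(2π) = 225.1 Hz.
Step 3 — Series Q: Q = ω₀L/R = 1414·0.005/184 = 0.03843.
Step 4 — Bandwidth: Δω = ω₀/Q = 3.68e+04 rad/s; BW = Δω/(2π) = 5857 Hz.

(a) f₀ = 225.1 Hz  (b) Q = 0.03843  (c) BW = 5857 Hz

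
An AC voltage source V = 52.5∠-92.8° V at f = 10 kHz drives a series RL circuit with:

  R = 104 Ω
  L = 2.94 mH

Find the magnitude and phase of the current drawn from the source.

Step 1 — Angular frequency: ω = 2π·f = 2π·1e+04 = 6.283e+04 rad/s.
Step 2 — Component impedances:
  R: Z = R = 104 Ω
  L: Z = jωL = j·6.283e+04·0.00294 = 0 + j184.7 Ω
Step 3 — Series combination: Z_total = R + L = 104 + j184.7 Ω = 212∠60.6° Ω.
Step 4 — Source phasor: V = 52.5∠-92.8° V = -2.565 - j52.44 V.
Step 5 — Ohm's law: I = V / Z_total = (-2.565 - j52.44) / (104 + j184.7) = -0.2215 - j0.1108 A.
Step 6 — Convert to polar: |I| = 0.2477 A, ∠I = -153.4°.

I = 0.2477∠-153.4° A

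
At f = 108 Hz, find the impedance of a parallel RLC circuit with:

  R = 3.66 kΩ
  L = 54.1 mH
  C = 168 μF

Step 1 — Angular frequency: ω = 2π·f = 2π·108 = 678.6 rad/s.
Step 2 — Component impedances:
  R: Z = R = 3660 Ω
  L: Z = jωL = j·678.6·0.0541 = 0 + j36.71 Ω
  C: Z = 1/(jωC) = -j/(ω·C) = 0 - j8.772 Ω
Step 3 — Parallel combination: 1/Z_total = 1/R + 1/L + 1/C; Z_total = 0.0363 - j11.53 Ω = 11.53∠-89.8° Ω.

Z = 0.0363 - j11.53 Ω = 11.53∠-89.8° Ω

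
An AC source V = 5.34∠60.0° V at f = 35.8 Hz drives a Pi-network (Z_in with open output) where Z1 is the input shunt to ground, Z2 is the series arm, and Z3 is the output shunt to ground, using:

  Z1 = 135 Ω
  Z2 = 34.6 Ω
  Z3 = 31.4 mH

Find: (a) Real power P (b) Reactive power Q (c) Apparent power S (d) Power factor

Step 1 — Angular frequency: ω = 2π·f = 2π·35.8 = 224.9 rad/s.
Step 2 — Component impedances:
  Z1: Z = R = 135 Ω
  Z2: Z = R = 34.6 Ω
  Z3: Z = jωL = j·224.9·0.0314 = 0 + j7.063 Ω
Step 3 — With open output, the series arm Z2 and the output shunt Z3 appear in series to ground: Z2 + Z3 = 34.6 + j7.063 Ω.
Step 4 — Parallel with input shunt Z1: Z_in = Z1 || (Z2 + Z3) = 27.73 + j4.467 Ω = 28.08∠9.2° Ω.
Step 5 — Source phasor: V = 5.34∠60.0° V = 2.67 + j4.625 V.
Step 6 — Current: I = V / Z = 0.1201 + j0.1474 A = 0.1901∠50.8° A.
Step 7 — Complex power: S = V·I* = 1.002 + j0.1615 VA.
Step 8 — Real power: P = Re(S) = 1.002 W.
Step 9 — Reactive power: Q = Im(S) = 0.1615 VAR.
Step 10 — Apparent power: |S| = 1.015 VA.
Step 11 — Power factor: PF = P/|S| = 0.9873 (lagging).

(a) P = 1.002 W  (b) Q = 0.1615 VAR  (c) S = 1.015 VA  (d) PF = 0.9873 (lagging)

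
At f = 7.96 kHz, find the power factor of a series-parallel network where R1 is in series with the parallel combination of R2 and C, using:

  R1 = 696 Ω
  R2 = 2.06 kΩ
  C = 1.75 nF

Step 1 — Angular frequency: ω = 2π·f = 2π·7960 = 5.001e+04 rad/s.
Step 2 — Component impedances:
  R1: Z = R = 696 Ω
  R2: Z = R = 2060 Ω
  C: Z = 1/(jωC) = -j/(ω·C) = 0 - j1.143e+04 Ω
Step 3 — Parallel branch: R2 || C = 1/(1/R2 + 1/C) = 1995 - j359.7 Ω.
Step 4 — Series with R1: Z_total = R1 + (R2 || C) = 2691 - j359.7 Ω = 2715∠-7.6° Ω.
Step 5 — Power factor: PF = cos(φ) = Re(Z)/|Z| = 2691/2715 = 0.9912.
Step 6 — Type: Im(Z) = -359.7 ⇒ leading (phase φ = -7.6°).

PF = 0.9912 (leading, φ = -7.6°)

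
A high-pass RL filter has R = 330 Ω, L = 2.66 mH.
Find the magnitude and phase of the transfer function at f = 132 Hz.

Step 1 — Angular frequency: ω = 2π·132 = 829.4 rad/s.
Step 2 — Transfer function: H(jω) = jωL/(R + jωL).
Step 3 — Numerator jωL = j·2.206; denominator R + jωL = 330 + j2.206.
Step 4 — H = 4.469e-05 + j0.006685.
Step 5 — Magnitude: |H| = 0.006685 (-43.5 dB); phase: φ = 89.6°.

|H| = 0.006685 (-43.5 dB), φ = 89.6°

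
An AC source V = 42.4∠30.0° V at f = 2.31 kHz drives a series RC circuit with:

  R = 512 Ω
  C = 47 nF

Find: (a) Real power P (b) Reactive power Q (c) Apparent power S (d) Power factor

Step 1 — Angular frequency: ω = 2π·f = 2π·2310 = 1.451e+04 rad/s.
Step 2 — Component impedances:
  R: Z = R = 512 Ω
  C: Z = 1/(jωC) = -j/(ω·C) = 0 - j1466 Ω
Step 3 — Series combination: Z_total = R + C = 512 - j1466 Ω = 1553∠-70.7° Ω.
Step 4 — Source phasor: V = 42.4∠30.0° V = 36.72 + j21.2 V.
Step 5 — Current: I = V / Z = -0.005092 + j0.02683 A = 0.02731∠100.7° A.
Step 6 — Complex power: S = V·I* = 0.3818 - j1.093 VA.
Step 7 — Real power: P = Re(S) = 0.3818 W.
Step 8 — Reactive power: Q = Im(S) = -1.093 VAR.
Step 9 — Apparent power: |S| = 1.158 VA.
Step 10 — Power factor: PF = P/|S| = 0.3297 (leading).

(a) P = 0.3818 W  (b) Q = -1.093 VAR  (c) S = 1.158 VA  (d) PF = 0.3297 (leading)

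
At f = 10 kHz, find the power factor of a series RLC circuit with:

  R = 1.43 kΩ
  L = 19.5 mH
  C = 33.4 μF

Step 1 — Angular frequency: ω = 2π·f = 2π·1e+04 = 6.283e+04 rad/s.
Step 2 — Component impedances:
  R: Z = R = 1430 Ω
  L: Z = jωL = j·6.283e+04·0.0195 = 0 + j1225 Ω
  C: Z = 1/(jωC) = -j/(ω·C) = 0 - j0.4765 Ω
Step 3 — Series combination: Z_total = R + L + C = 1430 + j1225 Ω = 1883∠40.6° Ω.
Step 4 — Power factor: PF = cos(φ) = Re(Z)/|Z| = 1430/1882.8 = 0.7595.
Step 5 — Type: Im(Z) = 1225 ⇒ lagging (phase φ = 40.6°).

PF = 0.7595 (lagging, φ = 40.6°)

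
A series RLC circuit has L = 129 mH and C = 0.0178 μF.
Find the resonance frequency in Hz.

Step 1 — Resonance condition Im(Z)=0 gives ω₀ = 1/√(LC).
Step 2 — ω₀ = 1/√(0.129·1.78e-08) = 2.087e+04 rad/s.
Step 3 — f₀ = ω₀/(2π) = 3321 Hz.

f₀ = 3321 Hz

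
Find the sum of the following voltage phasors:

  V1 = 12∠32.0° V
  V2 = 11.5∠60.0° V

Step 1 — Convert each phasor to rectangular form:
  V1 = 12·(cos(32.0°) + j·sin(32.0°)) = 10.18 + j6.359 V
  V2 = 11.5·(cos(60.0°) + j·sin(60.0°)) = 5.75 + j9.959 V
Step 2 — Sum components: V_total = 15.93 + j16.32 V.
Step 3 — Convert to polar: |V_total| = 22.8 V, ∠V_total = 45.7°.

V_total = 22.8∠45.7° V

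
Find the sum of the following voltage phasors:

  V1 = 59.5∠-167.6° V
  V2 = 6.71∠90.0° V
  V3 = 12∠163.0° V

Step 1 — Convert each phasor to rectangular form:
  V1 = 59.5·(cos(-167.6°) + j·sin(-167.6°)) = -58.11 - j12.78 V
  V2 = 6.71·(cos(90.0°) + j·sin(90.0°)) = 0 + j6.71 V
  V3 = 12·(cos(163.0°) + j·sin(163.0°)) = -11.48 + j3.508 V
Step 2 — Sum components: V_total = -69.59 - j2.558 V.
Step 3 — Convert to polar: |V_total| = 69.63 V, ∠V_total = -177.9°.

V_total = 69.63∠-177.9° V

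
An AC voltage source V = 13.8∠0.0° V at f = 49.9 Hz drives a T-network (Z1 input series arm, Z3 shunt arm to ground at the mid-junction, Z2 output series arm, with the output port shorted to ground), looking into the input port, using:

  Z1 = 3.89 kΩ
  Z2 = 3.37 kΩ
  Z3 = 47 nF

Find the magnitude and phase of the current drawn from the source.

Step 1 — Angular frequency: ω = 2π·f = 2π·49.9 = 313.5 rad/s.
Step 2 — Component impedances:
  Z1: Z = R = 3890 Ω
  Z2: Z = R = 3370 Ω
  Z3: Z = 1/(jωC) = -j/(ω·C) = 0 - j6.786e+04 Ω
Step 3 — With the output port shorted to ground, the output series arm Z2 runs from the junction to ground; the shunt arm Z3 also runs from the junction to ground. They appear in parallel: Z3 || Z2 = 3362 - j166.9 Ω.
Step 4 — Series with input arm Z1: Z_in = Z1 + (Z3 || Z2) = 7252 - j166.9 Ω = 7254∠-1.3° Ω.
Step 5 — Source phasor: V = 13.8∠0.0° V = 13.8 V.
Step 6 — Ohm's law: I = V / Z_total = (13.8) / (7252 - j166.9) = 0.001902 + j4.379e-05 A.
Step 7 — Convert to polar: |I| = 0.001902 A, ∠I = 1.3°.

I = 0.001902∠1.3° A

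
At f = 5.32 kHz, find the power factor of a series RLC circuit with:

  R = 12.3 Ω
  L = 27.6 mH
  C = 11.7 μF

Step 1 — Angular frequency: ω = 2π·f = 2π·5320 = 3.343e+04 rad/s.
Step 2 — Component impedances:
  R: Z = R = 12.3 Ω
  L: Z = jωL = j·3.343e+04·0.0276 = 0 + j922.6 Ω
  C: Z = 1/(jωC) = -j/(ω·C) = 0 - j2.557 Ω
Step 3 — Series combination: Z_total = R + L + C = 12.3 + j920 Ω = 920.1∠89.2° Ω.
Step 4 — Power factor: PF = cos(φ) = Re(Z)/|Z| = 12.3/920.1 = 0.01337.
Step 5 — Type: Im(Z) = 920 ⇒ lagging (phase φ = 89.2°).

PF = 0.01337 (lagging, φ = 89.2°)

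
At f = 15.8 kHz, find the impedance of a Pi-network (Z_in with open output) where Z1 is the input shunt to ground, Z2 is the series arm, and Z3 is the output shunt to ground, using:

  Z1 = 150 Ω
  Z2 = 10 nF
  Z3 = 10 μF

Step 1 — Angular frequency: ω = 2π·f = 2π·1.58e+04 = 9.927e+04 rad/s.
Step 2 — Component impedances:
  Z1: Z = R = 150 Ω
  Z2: Z = 1/(jωC) = -j/(ω·C) = 0 - j1007 Ω
  Z3: Z = 1/(jωC) = -j/(ω·C) = 0 - j1.007 Ω
Step 3 — With open output, the series arm Z2 and the output shunt Z3 appear in series to ground: Z2 + Z3 = 0 - j1008 Ω.
Step 4 — Parallel with input shunt Z1: Z_in = Z1 || (Z2 + Z3) = 146.8 - j21.83 Ω = 148.4∠-8.5° Ω.

Z = 146.8 - j21.83 Ω = 148.4∠-8.5° Ω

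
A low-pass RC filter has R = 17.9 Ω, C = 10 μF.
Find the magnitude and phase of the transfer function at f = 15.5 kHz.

Step 1 — Angular frequency: ω = 2π·1.55e+04 = 9.739e+04 rad/s.
Step 2 — Transfer function: H(jω) = 1/(1 + jωRC).
Step 3 — Denominator: 1 + jωRC = 1 + j·9.739e+04·17.9·1e-05 = 1 + j17.43.
Step 4 — H = 0.00328 - j0.05718.
Step 5 — Magnitude: |H| = 0.05727 (-24.8 dB); phase: φ = -86.7°.

|H| = 0.05727 (-24.8 dB), φ = -86.7°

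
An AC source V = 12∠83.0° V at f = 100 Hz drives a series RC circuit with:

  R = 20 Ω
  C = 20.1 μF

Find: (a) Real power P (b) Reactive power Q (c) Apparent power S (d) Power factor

Step 1 — Angular frequency: ω = 2π·f = 2π·100 = 628.3 rad/s.
Step 2 — Component impedances:
  R: Z = R = 20 Ω
  C: Z = 1/(jωC) = -j/(ω·C) = 0 - j79.18 Ω
Step 3 — Series combination: Z_total = R + C = 20 - j79.18 Ω = 81.67∠-75.8° Ω.
Step 4 — Source phasor: V = 12∠83.0° V = 1.462 + j11.91 V.
Step 5 — Current: I = V / Z = -0.137 + j0.05308 A = 0.1469∠158.8° A.
Step 6 — Complex power: S = V·I* = 0.4318 - j1.71 VA.
Step 7 — Real power: P = Re(S) = 0.4318 W.
Step 8 — Reactive power: Q = Im(S) = -1.71 VAR.
Step 9 — Apparent power: |S| = 1.763 VA.
Step 10 — Power factor: PF = P/|S| = 0.2449 (leading).

(a) P = 0.4318 W  (b) Q = -1.71 VAR  (c) S = 1.763 VA  (d) PF = 0.2449 (leading)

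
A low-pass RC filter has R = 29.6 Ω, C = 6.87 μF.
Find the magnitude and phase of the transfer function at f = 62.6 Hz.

Step 1 — Angular frequency: ω = 2π·62.6 = 393.3 rad/s.
Step 2 — Transfer function: H(jω) = 1/(1 + jωRC).
Step 3 — Denominator: 1 + jωRC = 1 + j·393.3·29.6·6.87e-06 = 1 + j0.07998.
Step 4 — H = 0.9936 - j0.07948.
Step 5 — Magnitude: |H| = 0.9968 (-0.0 dB); phase: φ = -4.6°.

|H| = 0.9968 (-0.0 dB), φ = -4.6°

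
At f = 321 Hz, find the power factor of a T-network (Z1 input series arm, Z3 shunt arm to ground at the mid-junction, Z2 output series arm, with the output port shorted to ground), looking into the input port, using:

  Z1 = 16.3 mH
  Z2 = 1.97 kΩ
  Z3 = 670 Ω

Step 1 — Angular frequency: ω = 2π·f = 2π·321 = 2017 rad/s.
Step 2 — Component impedances:
  Z1: Z = jωL = j·2017·0.0163 = 0 + j32.88 Ω
  Z2: Z = R = 1970 Ω
  Z3: Z = R = 670 Ω
Step 3 — With the output port shorted to ground, the output series arm Z2 runs from the junction to ground; the shunt arm Z3 also runs from the junction to ground. They appear in parallel: Z3 || Z2 = 500 Ω.
Step 4 — Series with input arm Z1: Z_in = Z1 + (Z3 || Z2) = 500 + j32.88 Ω = 501∠3.8° Ω.
Step 5 — Power factor: PF = cos(φ) = Re(Z)/|Z| = 499.96/501.04 = 0.9978.
Step 6 — Type: Im(Z) = 32.88 ⇒ lagging (phase φ = 3.8°).

PF = 0.9978 (lagging, φ = 3.8°)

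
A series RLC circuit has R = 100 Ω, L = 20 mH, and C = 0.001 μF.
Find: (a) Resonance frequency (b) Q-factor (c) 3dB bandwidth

Step 1 — Resonance condition Im(Z)=0 gives ω₀ = 1/√(LC).
Step 2 — ω₀ = 1/√(0.02·1e-09) = 2.236e+05 rad/s.
Step 3 — f₀ = ω₀/(2π) = 3.559e+04 Hz.
Step 4 — Series Q: Q = ω₀L/R = 2.236e+05·0.02/100 = 44.72.
Step 5 — 3dB bandwidth: Δω = ω₀/Q = 5000 rad/s; BW = Δω/(2π) = 795.8 Hz.

(a) f₀ = 3.559e+04 Hz  (b) Q = 44.72  (c) BW = 795.8 Hz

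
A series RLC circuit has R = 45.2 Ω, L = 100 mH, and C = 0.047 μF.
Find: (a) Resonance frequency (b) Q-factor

Step 1 — Resonance condition Im(Z)=0 gives ω₀ = 1/√(LC).
Step 2 — ω₀ = 1/√(0.1·4.7e-08) = 1.459e+04 rad/s.
Step 3 — f₀ = ω₀/(2π) = 2322 Hz.
Step 4 — Series Q: Q = ω₀L/R = 1.459e+04·0.1/45.2 = 32.27.

(a) f₀ = 2322 Hz  (b) Q = 32.27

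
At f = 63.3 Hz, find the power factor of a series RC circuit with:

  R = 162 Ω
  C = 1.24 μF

Step 1 — Angular frequency: ω = 2π·f = 2π·63.3 = 397.7 rad/s.
Step 2 — Component impedances:
  R: Z = R = 162 Ω
  C: Z = 1/(jωC) = -j/(ω·C) = 0 - j2028 Ω
Step 3 — Series combination: Z_total = R + C = 162 - j2028 Ω = 2034∠-85.4° Ω.
Step 4 — Power factor: PF = cos(φ) = Re(Z)/|Z| = 162/2034.1 = 0.07964.
Step 5 — Type: Im(Z) = -2028 ⇒ leading (phase φ = -85.4°).

PF = 0.07964 (leading, φ = -85.4°)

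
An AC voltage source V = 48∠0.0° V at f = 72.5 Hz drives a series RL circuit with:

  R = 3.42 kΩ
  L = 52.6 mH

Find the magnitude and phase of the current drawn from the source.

Step 1 — Angular frequency: ω = 2π·f = 2π·72.5 = 455.5 rad/s.
Step 2 — Component impedances:
  R: Z = R = 3420 Ω
  L: Z = jωL = j·455.5·0.0526 = 0 + j23.96 Ω
Step 3 — Series combination: Z_total = R + L = 3420 + j23.96 Ω = 3420∠0.4° Ω.
Step 4 — Source phasor: V = 48∠0.0° V = 48 V.
Step 5 — Ohm's law: I = V / Z_total = (48) / (3420 + j23.96) = 0.01403 - j9.833e-05 A.
Step 6 — Convert to polar: |I| = 0.01403 A, ∠I = -0.4°.

I = 0.01403∠-0.4° A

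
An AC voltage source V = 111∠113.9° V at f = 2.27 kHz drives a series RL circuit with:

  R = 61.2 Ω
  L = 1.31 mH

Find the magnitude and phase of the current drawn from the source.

Step 1 — Angular frequency: ω = 2π·f = 2π·2270 = 1.426e+04 rad/s.
Step 2 — Component impedances:
  R: Z = R = 61.2 Ω
  L: Z = jωL = j·1.426e+04·0.00131 = 0 + j18.68 Ω
Step 3 — Series combination: Z_total = R + L = 61.2 + j18.68 Ω = 63.99∠17.0° Ω.
Step 4 — Source phasor: V = 111∠113.9° V = -44.97 + j101.5 V.
Step 5 — Ohm's law: I = V / Z_total = (-44.97 + j101.5) / (61.2 + j18.68) = -0.2091 + j1.722 A.
Step 6 — Convert to polar: |I| = 1.735 A, ∠I = 96.9°.

I = 1.735∠96.9° A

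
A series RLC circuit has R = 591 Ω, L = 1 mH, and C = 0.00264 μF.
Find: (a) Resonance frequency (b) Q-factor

Step 1 — Resonance condition Im(Z)=0 gives ω₀ = 1/√(LC).
Step 2 — ω₀ = 1/√(0.001·2.64e-09) = 6.155e+05 rad/s.
Step 3 — f₀ = ω₀/(2π) = 9.795e+04 Hz.
Step 4 — Series Q: Q = ω₀L/R = 6.155e+05·0.001/591 = 1.041.

(a) f₀ = 9.795e+04 Hz  (b) Q = 1.041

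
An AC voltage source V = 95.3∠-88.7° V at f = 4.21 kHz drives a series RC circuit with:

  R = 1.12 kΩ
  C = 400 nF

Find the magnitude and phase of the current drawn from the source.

Step 1 — Angular frequency: ω = 2π·f = 2π·4210 = 2.645e+04 rad/s.
Step 2 — Component impedances:
  R: Z = R = 1120 Ω
  C: Z = 1/(jωC) = -j/(ω·C) = 0 - j94.51 Ω
Step 3 — Series combination: Z_total = R + C = 1120 - j94.51 Ω = 1124∠-4.8° Ω.
Step 4 — Source phasor: V = 95.3∠-88.7° V = 2.162 - j95.28 V.
Step 5 — Ohm's law: I = V / Z_total = (2.162 - j95.28) / (1120 - j94.51) = 0.009044 - j0.0843 A.
Step 6 — Convert to polar: |I| = 0.08479 A, ∠I = -83.9°.

I = 0.08479∠-83.9° A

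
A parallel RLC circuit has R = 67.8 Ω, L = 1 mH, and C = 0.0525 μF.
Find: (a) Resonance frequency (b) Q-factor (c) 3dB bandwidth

Step 1 — Resonance: ω₀ = 1/√(LC) = 1/√(0.001·5.25e-08) = 1.38e+05 rad/s.
Step 2 — f₀ = ω₀/(2π) = 2.197e+04 Hz.
Step 3 — Parallel Q: Q = R/(ω₀L) = 67.8/(1.38e+05·0.001) = 0.4913.
Step 4 — Bandwidth: Δω = ω₀/Q = 2.809e+05 rad/s; BW = Δω/(2π) = 4.471e+04 Hz.

(a) f₀ = 2.197e+04 Hz  (b) Q = 0.4913  (c) BW = 4.471e+04 Hz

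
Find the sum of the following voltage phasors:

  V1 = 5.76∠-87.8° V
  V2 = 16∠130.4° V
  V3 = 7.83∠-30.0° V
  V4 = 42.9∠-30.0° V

Step 1 — Convert each phasor to rectangular form:
  V1 = 5.76·(cos(-87.8°) + j·sin(-87.8°)) = 0.2211 - j5.756 V
  V2 = 16·(cos(130.4°) + j·sin(130.4°)) = -10.37 + j12.18 V
  V3 = 7.83·(cos(-30.0°) + j·sin(-30.0°)) = 6.781 - j3.915 V
  V4 = 42.9·(cos(-30.0°) + j·sin(-30.0°)) = 37.15 - j21.45 V
Step 2 — Sum components: V_total = 33.78 - j18.94 V.
Step 3 — Convert to polar: |V_total| = 38.73 V, ∠V_total = -29.3°.

V_total = 38.73∠-29.3° V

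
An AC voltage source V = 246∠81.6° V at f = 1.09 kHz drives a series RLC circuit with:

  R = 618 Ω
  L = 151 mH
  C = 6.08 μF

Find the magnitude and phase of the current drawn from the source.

Step 1 — Angular frequency: ω = 2π·f = 2π·1090 = 6849 rad/s.
Step 2 — Component impedances:
  R: Z = R = 618 Ω
  L: Z = jωL = j·6849·0.151 = 0 + j1034 Ω
  C: Z = 1/(jωC) = -j/(ω·C) = 0 - j24.02 Ω
Step 3 — Series combination: Z_total = R + L + C = 618 + j1010 Ω = 1184∠58.5° Ω.
Step 4 — Source phasor: V = 246∠81.6° V = 35.94 + j243.4 V.
Step 5 — Ohm's law: I = V / Z_total = (35.94 + j243.4) / (618 + j1010) = 0.1911 + j0.08136 A.
Step 6 — Convert to polar: |I| = 0.2077 A, ∠I = 23.1°.

I = 0.2077∠23.1° A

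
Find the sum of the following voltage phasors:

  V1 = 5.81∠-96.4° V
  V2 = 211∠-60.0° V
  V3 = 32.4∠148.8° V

Step 1 — Convert each phasor to rectangular form:
  V1 = 5.81·(cos(-96.4°) + j·sin(-96.4°)) = -0.6476 - j5.774 V
  V2 = 211·(cos(-60.0°) + j·sin(-60.0°)) = 105.5 - j182.7 V
  V3 = 32.4·(cos(148.8°) + j·sin(148.8°)) = -27.71 + j16.78 V
Step 2 — Sum components: V_total = 77.14 - j171.7 V.
Step 3 — Convert to polar: |V_total| = 188.3 V, ∠V_total = -65.8°.

V_total = 188.3∠-65.8° V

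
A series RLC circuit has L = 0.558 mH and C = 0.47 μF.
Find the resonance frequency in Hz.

Step 1 — Resonance condition Im(Z)=0 gives ω₀ = 1/√(LC).
Step 2 — ω₀ = 1/√(0.000558·4.7e-07) = 6.175e+04 rad/s.
Step 3 — f₀ = ω₀/(2π) = 9828 Hz.

f₀ = 9828 Hz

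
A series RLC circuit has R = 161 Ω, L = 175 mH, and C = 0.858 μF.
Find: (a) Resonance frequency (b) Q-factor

Step 1 — Resonance condition Im(Z)=0 gives ω₀ = 1/√(LC).
Step 2 — ω₀ = 1/√(0.175·8.58e-07) = 2581 rad/s.
Step 3 — f₀ = ω₀/(2π) = 410.7 Hz.
Step 4 — Series Q: Q = ω₀L/R = 2581·0.175/161 = 2.805.

(a) f₀ = 410.7 Hz  (b) Q = 2.805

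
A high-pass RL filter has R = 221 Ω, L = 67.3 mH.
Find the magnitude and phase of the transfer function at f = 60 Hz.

Step 1 — Angular frequency: ω = 2π·60 = 377 rad/s.
Step 2 — Transfer function: H(jω) = jωL/(R + jωL).
Step 3 — Numerator jωL = j·25.37; denominator R + jωL = 221 + j25.37.
Step 4 — H = 0.01301 + j0.1133.
Step 5 — Magnitude: |H| = 0.1141 (-18.9 dB); phase: φ = 83.5°.

|H| = 0.1141 (-18.9 dB), φ = 83.5°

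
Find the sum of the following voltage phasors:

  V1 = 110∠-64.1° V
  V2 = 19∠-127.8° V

Step 1 — Convert each phasor to rectangular form:
  V1 = 110·(cos(-64.1°) + j·sin(-64.1°)) = 48.05 - j98.95 V
  V2 = 19·(cos(-127.8°) + j·sin(-127.8°)) = -11.65 - j15.01 V
Step 2 — Sum components: V_total = 36.4 - j114 V.
Step 3 — Convert to polar: |V_total| = 119.6 V, ∠V_total = -72.3°.

V_total = 119.6∠-72.3° V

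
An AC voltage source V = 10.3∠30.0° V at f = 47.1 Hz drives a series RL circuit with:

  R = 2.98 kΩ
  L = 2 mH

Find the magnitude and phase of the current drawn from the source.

Step 1 — Angular frequency: ω = 2π·f = 2π·47.1 = 295.9 rad/s.
Step 2 — Component impedances:
  R: Z = R = 2980 Ω
  L: Z = jωL = j·295.9·0.002 = 0 + j0.5919 Ω
Step 3 — Series combination: Z_total = R + L = 2980 + j0.5919 Ω = 2980∠0.0° Ω.
Step 4 — Source phasor: V = 10.3∠30.0° V = 8.92 + j5.15 V.
Step 5 — Ohm's law: I = V / Z_total = (8.92 + j5.15) / (2980 + j0.5919) = 0.002994 + j0.001728 A.
Step 6 — Convert to polar: |I| = 0.003456 A, ∠I = 30.0°.

I = 0.003456∠30.0° A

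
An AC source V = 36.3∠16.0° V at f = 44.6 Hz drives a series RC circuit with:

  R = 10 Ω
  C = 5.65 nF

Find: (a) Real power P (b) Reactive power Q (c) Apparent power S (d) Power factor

Step 1 — Angular frequency: ω = 2π·f = 2π·44.6 = 280.2 rad/s.
Step 2 — Component impedances:
  R: Z = R = 10 Ω
  C: Z = 1/(jωC) = -j/(ω·C) = 0 - j6.316e+05 Ω
Step 3 — Series combination: Z_total = R + C = 10 - j6.316e+05 Ω = 6.316e+05∠-90.0° Ω.
Step 4 — Source phasor: V = 36.3∠16.0° V = 34.89 + j10.01 V.
Step 5 — Current: I = V / Z = -1.584e-05 + j5.525e-05 A = 5.747e-05∠106.0° A.
Step 6 — Complex power: S = V·I* = 3.303e-08 - j0.002086 VA.
Step 7 — Real power: P = Re(S) = 3.303e-08 W.
Step 8 — Reactive power: Q = Im(S) = -0.002086 VAR.
Step 9 — Apparent power: |S| = 0.002086 VA.
Step 10 — Power factor: PF = P/|S| = 1.583e-05 (leading).

(a) P = 3.303e-08 W  (b) Q = -0.002086 VAR  (c) S = 0.002086 VA  (d) PF = 1.583e-05 (leading)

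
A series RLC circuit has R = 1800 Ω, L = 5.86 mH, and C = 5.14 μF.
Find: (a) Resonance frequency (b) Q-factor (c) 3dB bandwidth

Step 1 — Resonance: ω₀ = 1/√(LC) = 1/√(0.00586·5.14e-06) = 5762 rad/s.
Step 2 — f₀ = ω₀/(2π) = 917 Hz.
Step 3 — Series Q: Q = ω₀L/R = 5762·0.00586/1800 = 0.01876.
Step 4 — Bandwidth: Δω = ω₀/Q = 3.072e+05 rad/s; BW = Δω/(2π) = 4.889e+04 Hz.

(a) f₀ = 917 Hz  (b) Q = 0.01876  (c) BW = 4.889e+04 Hz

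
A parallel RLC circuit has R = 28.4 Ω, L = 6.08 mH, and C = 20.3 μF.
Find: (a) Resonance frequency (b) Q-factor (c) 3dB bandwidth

Step 1 — Resonance: ω₀ = 1/√(LC) = 1/√(0.00608·2.03e-05) = 2846 rad/s.
Step 2 — f₀ = ω₀/(2π) = 453 Hz.
Step 3 — Parallel Q: Q = R/(ω₀L) = 28.4/(2846·0.00608) = 1.641.
Step 4 — Bandwidth: Δω = ω₀/Q = 1735 rad/s; BW = Δω/(2π) = 276.1 Hz.

(a) f₀ = 453 Hz  (b) Q = 1.641  (c) BW = 276.1 Hz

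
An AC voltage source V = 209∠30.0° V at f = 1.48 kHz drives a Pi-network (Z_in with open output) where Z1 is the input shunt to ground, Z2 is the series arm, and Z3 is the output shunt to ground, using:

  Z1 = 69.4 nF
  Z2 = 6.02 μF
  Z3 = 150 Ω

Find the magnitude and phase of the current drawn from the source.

Step 1 — Angular frequency: ω = 2π·f = 2π·1480 = 9299 rad/s.
Step 2 — Component impedances:
  Z1: Z = 1/(jωC) = -j/(ω·C) = 0 - j1550 Ω
  Z2: Z = 1/(jωC) = -j/(ω·C) = 0 - j17.86 Ω
  Z3: Z = R = 150 Ω
Step 3 — With open output, the series arm Z2 and the output shunt Z3 appear in series to ground: Z2 + Z3 = 150 - j17.86 Ω.
Step 4 — Parallel with input shunt Z1: Z_in = Z1 || (Z2 + Z3) = 145.3 - j31.56 Ω = 148.7∠-12.3° Ω.
Step 5 — Source phasor: V = 209∠30.0° V = 181 + j104.5 V.
Step 6 — Ohm's law: I = V / Z_total = (181 + j104.5) / (145.3 - j31.56) = 1.041 + j0.9454 A.
Step 7 — Convert to polar: |I| = 1.406 A, ∠I = 42.3°.

I = 1.406∠42.3° A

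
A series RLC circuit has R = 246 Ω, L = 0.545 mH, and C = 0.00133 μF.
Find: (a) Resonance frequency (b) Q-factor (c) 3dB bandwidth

Step 1 — Resonance: ω₀ = 1/√(LC) = 1/√(0.000545·1.33e-09) = 1.175e+06 rad/s.
Step 2 — f₀ = ω₀/(2π) = 1.869e+05 Hz.
Step 3 — Series Q: Q = ω₀L/R = 1.175e+06·0.000545/246 = 2.602.
Step 4 — Bandwidth: Δω = ω₀/Q = 4.514e+05 rad/s; BW = Δω/(2π) = 7.184e+04 Hz.

(a) f₀ = 1.869e+05 Hz  (b) Q = 2.602  (c) BW = 7.184e+04 Hz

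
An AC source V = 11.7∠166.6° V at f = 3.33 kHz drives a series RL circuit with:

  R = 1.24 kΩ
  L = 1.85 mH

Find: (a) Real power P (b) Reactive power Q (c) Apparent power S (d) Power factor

Step 1 — Angular frequency: ω = 2π·f = 2π·3330 = 2.092e+04 rad/s.
Step 2 — Component impedances:
  R: Z = R = 1240 Ω
  L: Z = jωL = j·2.092e+04·0.00185 = 0 + j38.71 Ω
Step 3 — Series combination: Z_total = R + L = 1240 + j38.71 Ω = 1241∠1.8° Ω.
Step 4 — Source phasor: V = 11.7∠166.6° V = -11.38 + j2.711 V.
Step 5 — Current: I = V / Z = -0.009101 + j0.002471 A = 0.009431∠164.8° A.
Step 6 — Complex power: S = V·I* = 0.1103 + j0.003443 VA.
Step 7 — Real power: P = Re(S) = 0.1103 W.
Step 8 — Reactive power: Q = Im(S) = 0.003443 VAR.
Step 9 — Apparent power: |S| = 0.1103 VA.
Step 10 — Power factor: PF = P/|S| = 0.9995 (lagging).

(a) P = 0.1103 W  (b) Q = 0.003443 VAR  (c) S = 0.1103 VA  (d) PF = 0.9995 (lagging)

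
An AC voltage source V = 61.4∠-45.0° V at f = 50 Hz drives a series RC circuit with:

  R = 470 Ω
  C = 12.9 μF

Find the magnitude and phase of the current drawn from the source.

Step 1 — Angular frequency: ω = 2π·f = 2π·50 = 314.2 rad/s.
Step 2 — Component impedances:
  R: Z = R = 470 Ω
  C: Z = 1/(jωC) = -j/(ω·C) = 0 - j246.8 Ω
Step 3 — Series combination: Z_total = R + C = 470 - j246.8 Ω = 530.8∠-27.7° Ω.
Step 4 — Source phasor: V = 61.4∠-45.0° V = 43.42 - j43.42 V.
Step 5 — Ohm's law: I = V / Z_total = (43.42 - j43.42) / (470 - j246.8) = 0.1104 - j0.0344 A.
Step 6 — Convert to polar: |I| = 0.1157 A, ∠I = -17.3°.

I = 0.1157∠-17.3° A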